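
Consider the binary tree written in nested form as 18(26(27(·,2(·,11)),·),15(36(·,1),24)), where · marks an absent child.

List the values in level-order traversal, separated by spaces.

Level-order visits nodes level by level from the root, left to right within each level.
Level 0: 18
Level 1: 26, 15
Level 2: 27, 36, 24
Level 3: 2, 1
Level 4: 11

18 26 15 27 36 24 2 1 11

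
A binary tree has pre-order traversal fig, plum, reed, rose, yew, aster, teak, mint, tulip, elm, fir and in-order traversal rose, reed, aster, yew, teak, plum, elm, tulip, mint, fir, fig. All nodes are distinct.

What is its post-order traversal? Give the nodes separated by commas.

rose, aster, teak, yew, reed, elm, tulip, fir, mint, plum, fig

The first element of pre-order is the root; it splits in-order into left and right subtrees.
Root fig: left subtree has 10 nodes {rose, reed, aster, yew, teak, plum, elm, tulip, mint, fir}, right has 0 { }.
  Root plum: left subtree has 5 nodes {rose, reed, aster, yew, teak}, right has 4 {elm, tulip, mint, fir}.
    Root reed: left subtree has 1 node {rose}, right has 3 {aster, yew, teak}.
      Root yew: left subtree has 1 node {aster}, right has 1 {teak}.
    Root mint: left subtree has 2 nodes {elm, tulip}, right has 1 {fir}.
      Root tulip: left subtree has 1 node {elm}, right has 0 { }.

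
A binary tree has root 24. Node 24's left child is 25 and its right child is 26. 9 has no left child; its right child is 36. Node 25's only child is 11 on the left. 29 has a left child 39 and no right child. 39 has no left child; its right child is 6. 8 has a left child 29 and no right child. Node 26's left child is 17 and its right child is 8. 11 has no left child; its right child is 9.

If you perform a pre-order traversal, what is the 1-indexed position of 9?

4

Pre-order visits the node, then its left subtree, then its right subtree.
Visit 24.
At 24: go left to 25.
  Visit 25.
  At 25: go left to 11.
    Visit 11.
    At 11: no left child.
    At 11: go right to 9.
      Visit 9.
      At 9: no left child.
      At 9: go right to 36.
        36 is a leaf — visit 36.
  At 25: no right child.
At 24: go right to 26.
  Visit 26.
  At 26: go left to 17.
    17 is a leaf — visit 17.
  At 26: go right to 8.
    Visit 8.
    At 8: go left to 29.
      Visit 29.
      At 29: go left to 39.
        Visit 39.
        At 39: no left child.
        At 39: go right to 6.
          6 is a leaf — visit 6.
      At 29: no right child.
    At 8: no right child.
Full pre-order sequence: 24, 25, 11, 9, 36, 26, 17, 8, 29, 39, 6.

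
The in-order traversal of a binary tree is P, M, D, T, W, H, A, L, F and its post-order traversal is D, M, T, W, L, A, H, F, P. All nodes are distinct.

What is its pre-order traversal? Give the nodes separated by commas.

The last element of post-order is the root; it splits in-order into left and right subtrees.
Root P: left subtree has 0 nodes { }, right has 8 {M, D, T, W, H, A, L, F}.
  Root F: left subtree has 7 nodes {M, D, T, W, H, A, L}, right has 0 { }.
    Root H: left subtree has 4 nodes {M, D, T, W}, right has 2 {A, L}.
      Root W: left subtree has 3 nodes {M, D, T}, right has 0 { }.
        Root T: left subtree has 2 nodes {M, D}, right has 0 { }.
          Root M: left subtree has 0 nodes { }, right has 1 {D}.
      Root A: left subtree has 0 nodes { }, right has 1 {L}.

P, F, H, W, T, M, D, A, L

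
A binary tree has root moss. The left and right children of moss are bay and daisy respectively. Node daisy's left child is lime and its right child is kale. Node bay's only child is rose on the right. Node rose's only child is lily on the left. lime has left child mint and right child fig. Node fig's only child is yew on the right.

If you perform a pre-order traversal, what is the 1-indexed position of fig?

Pre-order visits the node, then its left subtree, then its right subtree.
Visit moss.
At moss: go left to bay.
  Visit bay.
  At bay: no left child.
  At bay: go right to rose.
    Visit rose.
    At rose: go left to lily.
      lily is a leaf — visit lily.
    At rose: no right child.
At moss: go right to daisy.
  Visit daisy.
  At daisy: go left to lime.
    Visit lime.
    At lime: go left to mint.
      mint is a leaf — visit mint.
    At lime: go right to fig.
      Visit fig.
      At fig: no left child.
      At fig: go right to yew.
        yew is a leaf — visit yew.
  At daisy: go right to kale.
    kale is a leaf — visit kale.
Full pre-order sequence: moss, bay, rose, lily, daisy, lime, mint, fig, yew, kale.

8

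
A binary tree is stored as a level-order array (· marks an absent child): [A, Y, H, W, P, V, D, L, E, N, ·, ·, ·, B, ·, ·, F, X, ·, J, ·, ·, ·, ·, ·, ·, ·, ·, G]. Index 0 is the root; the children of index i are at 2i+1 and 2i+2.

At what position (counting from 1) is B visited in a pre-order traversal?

Pre-order visits the node, then its left subtree, then its right subtree.
Visit A.
At A: go left to Y.
  Visit Y.
  At Y: go left to W.
    Visit W.
    At W: go left to L.
      Visit L.
      At L: no left child.
      At L: go right to F.
        F is a leaf — visit F.
    At W: go right to E.
      Visit E.
      At E: go left to X.
        X is a leaf — visit X.
      At E: no right child.
  At Y: go right to P.
    Visit P.
    At P: go left to N.
      Visit N.
      At N: go left to J.
        J is a leaf — visit J.
      At N: no right child.
    At P: no right child.
At A: go right to H.
  Visit H.
  At H: go left to V.
    V is a leaf — visit V.
  At H: go right to D.
    Visit D.
    At D: go left to B.
      Visit B.
      At B: no left child.
      At B: go right to G.
        G is a leaf — visit G.
    At D: no right child.
Full pre-order sequence: A, Y, W, L, F, E, X, P, N, J, H, V, D, B, G.

14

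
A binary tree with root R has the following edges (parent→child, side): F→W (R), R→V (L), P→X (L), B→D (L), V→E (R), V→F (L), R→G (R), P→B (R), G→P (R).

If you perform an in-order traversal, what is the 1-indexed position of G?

6

In-order visits the left subtree, then the node, then the right subtree.
At R: go left to V.
  At V: go left to F.
    At F: no left child.
    Visit F.
    At F: go right to W.
      W is a leaf — visit W.
  Visit V.
  At V: go right to E.
    E is a leaf — visit E.
Visit R.
At R: go right to G.
  At G: no left child.
  Visit G.
  At G: go right to P.
    At P: go left to X.
      X is a leaf — visit X.
    Visit P.
    At P: go right to B.
      At B: go left to D.
        D is a leaf — visit D.
      Visit B.
      At B: no right child.
Full in-order sequence: F, W, V, E, R, G, X, P, D, B.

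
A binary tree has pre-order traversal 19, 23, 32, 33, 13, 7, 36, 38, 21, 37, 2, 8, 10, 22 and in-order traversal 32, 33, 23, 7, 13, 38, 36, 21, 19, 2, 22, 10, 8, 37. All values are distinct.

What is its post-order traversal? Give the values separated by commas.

The first element of pre-order is the root; it splits in-order into left and right subtrees.
Root 19: left subtree has 8 nodes {32, 33, 23, 7, 13, 38, 36, 21}, right has 5 {2, 22, 10, 8, 37}.
  Root 23: left subtree has 2 nodes {32, 33}, right has 5 {7, 13, 38, 36, 21}.
    Root 32: left subtree has 0 nodes { }, right has 1 {33}.
    Root 13: left subtree has 1 node {7}, right has 3 {38, 36, 21}.
      Root 36: left subtree has 1 node {38}, right has 1 {21}.
  Root 37: left subtree has 4 nodes {2, 22, 10, 8}, right has 0 { }.
    Root 2: left subtree has 0 nodes { }, right has 3 {22, 10, 8}.
      Root 8: left subtree has 2 nodes {22, 10}, right has 0 { }.
        Root 10: left subtree has 1 node {22}, right has 0 { }.

33, 32, 7, 38, 21, 36, 13, 23, 22, 10, 8, 2, 37, 19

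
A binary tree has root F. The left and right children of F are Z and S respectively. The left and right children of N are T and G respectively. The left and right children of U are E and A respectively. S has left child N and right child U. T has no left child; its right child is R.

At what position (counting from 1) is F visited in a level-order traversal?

Level-order visits nodes level by level from the root, left to right within each level.
Level 0: F
Level 1: Z, S
Level 2: N, U
Level 3: T, G, E, A
Level 4: R
Full level-order sequence: F, Z, S, N, U, T, G, E, A, R.

1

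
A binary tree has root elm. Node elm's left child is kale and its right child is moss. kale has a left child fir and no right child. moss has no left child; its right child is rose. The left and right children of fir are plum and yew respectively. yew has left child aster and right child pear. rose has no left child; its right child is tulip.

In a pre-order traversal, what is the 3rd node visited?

fir

Pre-order visits the node, then its left subtree, then its right subtree.
Visit elm.
At elm: go left to kale.
  Visit kale.
  At kale: go left to fir.
    Visit fir.
    At fir: go left to plum.
      plum is a leaf — visit plum.
    At fir: go right to yew.
      Visit yew.
      At yew: go left to aster.
        aster is a leaf — visit aster.
      At yew: go right to pear.
        pear is a leaf — visit pear.
  At kale: no right child.
At elm: go right to moss.
  Visit moss.
  At moss: no left child.
  At moss: go right to rose.
    Visit rose.
    At rose: no left child.
    At rose: go right to tulip.
      tulip is a leaf — visit tulip.
Full pre-order sequence: elm, kale, fir, plum, yew, aster, pear, moss, rose, tulip.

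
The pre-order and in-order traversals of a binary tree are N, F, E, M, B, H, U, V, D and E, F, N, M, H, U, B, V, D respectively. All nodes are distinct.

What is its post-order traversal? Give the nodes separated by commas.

The first element of pre-order is the root; it splits in-order into left and right subtrees.
Root N: left subtree has 2 nodes {E, F}, right has 6 {M, H, U, B, V, D}.
  Root F: left subtree has 1 node {E}, right has 0 { }.
  Root M: left subtree has 0 nodes { }, right has 5 {H, U, B, V, D}.
    Root B: left subtree has 2 nodes {H, U}, right has 2 {V, D}.
      Root H: left subtree has 0 nodes { }, right has 1 {U}.
      Root V: left subtree has 0 nodes { }, right has 1 {D}.

E, F, U, H, D, V, B, M, N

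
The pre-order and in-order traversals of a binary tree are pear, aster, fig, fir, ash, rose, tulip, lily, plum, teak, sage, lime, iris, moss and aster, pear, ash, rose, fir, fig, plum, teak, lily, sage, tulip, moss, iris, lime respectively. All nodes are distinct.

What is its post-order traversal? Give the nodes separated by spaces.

aster rose ash fir teak plum sage lily moss iris lime tulip fig pear

The first element of pre-order is the root; it splits in-order into left and right subtrees.
Root pear: left subtree has 1 node {aster}, right has 12 {ash, rose, fir, fig, plum, teak, lily, sage, tulip, moss, iris, lime}.
  Root fig: left subtree has 3 nodes {ash, rose, fir}, right has 8 {plum, teak, lily, sage, tulip, moss, iris, lime}.
    Root fir: left subtree has 2 nodes {ash, rose}, right has 0 { }.
      Root ash: left subtree has 0 nodes { }, right has 1 {rose}.
    Root tulip: left subtree has 4 nodes {plum, teak, lily, sage}, right has 3 {moss, iris, lime}.
      Root lily: left subtree has 2 nodes {plum, teak}, right has 1 {sage}.
        Root plum: left subtree has 0 nodes { }, right has 1 {teak}.
      Root lime: left subtree has 2 nodes {moss, iris}, right has 0 { }.
        Root iris: left subtree has 1 node {moss}, right has 0 { }.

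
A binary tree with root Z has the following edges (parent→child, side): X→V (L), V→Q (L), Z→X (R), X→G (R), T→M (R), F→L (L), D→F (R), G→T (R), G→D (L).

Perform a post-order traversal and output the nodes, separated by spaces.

Post-order visits the left subtree, then the right subtree, then the node.
At Z: no left child.
At Z: go right to X.
  At X: go left to V.
    At V: go left to Q.
      Q is a leaf — visit Q.
    At V: no right child.
    Visit V.
  At X: go right to G.
    At G: go left to D.
      At D: no left child.
      At D: go right to F.
        At F: go left to L.
          L is a leaf — visit L.
        At F: no right child.
        Visit F.
      Visit D.
    At G: go right to T.
      At T: no left child.
      At T: go right to M.
        M is a leaf — visit M.
      Visit T.
    Visit G.
  Visit X.
Visit Z.

Q V L F D M T G X Z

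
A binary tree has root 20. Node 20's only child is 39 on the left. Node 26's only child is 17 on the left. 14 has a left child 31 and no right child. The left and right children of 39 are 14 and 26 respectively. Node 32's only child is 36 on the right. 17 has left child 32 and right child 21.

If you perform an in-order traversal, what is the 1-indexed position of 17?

6

In-order visits the left subtree, then the node, then the right subtree.
At 20: go left to 39.
  At 39: go left to 14.
    At 14: go left to 31.
      31 is a leaf — visit 31.
    Visit 14.
    At 14: no right child.
  Visit 39.
  At 39: go right to 26.
    At 26: go left to 17.
      At 17: go left to 32.
        At 32: no left child.
        Visit 32.
        At 32: go right to 36.
          36 is a leaf — visit 36.
      Visit 17.
      At 17: go right to 21.
        21 is a leaf — visit 21.
    Visit 26.
    At 26: no right child.
Visit 20.
At 20: no right child.
Full in-order sequence: 31, 14, 39, 32, 36, 17, 21, 26, 20.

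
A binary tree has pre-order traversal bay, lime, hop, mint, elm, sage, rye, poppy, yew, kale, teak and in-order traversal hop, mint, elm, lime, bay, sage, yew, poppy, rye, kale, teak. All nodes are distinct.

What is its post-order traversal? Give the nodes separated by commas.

The first element of pre-order is the root; it splits in-order into left and right subtrees.
Root bay: left subtree has 4 nodes {hop, mint, elm, lime}, right has 6 {sage, yew, poppy, rye, kale, teak}.
  Root lime: left subtree has 3 nodes {hop, mint, elm}, right has 0 { }.
    Root hop: left subtree has 0 nodes { }, right has 2 {mint, elm}.
      Root mint: left subtree has 0 nodes { }, right has 1 {elm}.
  Root sage: left subtree has 0 nodes { }, right has 5 {yew, poppy, rye, kale, teak}.
    Root rye: left subtree has 2 nodes {yew, poppy}, right has 2 {kale, teak}.
      Root poppy: left subtree has 1 node {yew}, right has 0 { }.
      Root kale: left subtree has 0 nodes { }, right has 1 {teak}.

elm, mint, hop, lime, yew, poppy, teak, kale, rye, sage, bay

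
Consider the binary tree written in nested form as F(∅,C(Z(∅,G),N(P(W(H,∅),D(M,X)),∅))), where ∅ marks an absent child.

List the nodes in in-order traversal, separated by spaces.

F Z G C H W P M D X N

In-order visits the left subtree, then the node, then the right subtree.
At F: no left child.
Visit F.
At F: go right to C.
  At C: go left to Z.
    At Z: no left child.
    Visit Z.
    At Z: go right to G.
      G is a leaf — visit G.
  Visit C.
  At C: go right to N.
    At N: go left to P.
      At P: go left to W.
        At W: go left to H.
          H is a leaf — visit H.
        Visit W.
        At W: no right child.
      Visit P.
      At P: go right to D.
        At D: go left to M.
          M is a leaf — visit M.
        Visit D.
        At D: go right to X.
          X is a leaf — visit X.
    Visit N.
    At N: no right child.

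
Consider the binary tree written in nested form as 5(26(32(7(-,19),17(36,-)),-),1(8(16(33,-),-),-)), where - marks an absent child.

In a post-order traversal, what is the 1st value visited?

19

Post-order visits the left subtree, then the right subtree, then the node.
At 5: go left to 26.
  At 26: go left to 32.
    At 32: go left to 7.
      At 7: no left child.
      At 7: go right to 19.
        19 is a leaf — visit 19.
      Visit 7.
    At 32: go right to 17.
      At 17: go left to 36.
        36 is a leaf — visit 36.
      At 17: no right child.
      Visit 17.
    Visit 32.
  At 26: no right child.
  Visit 26.
At 5: go right to 1.
  At 1: go left to 8.
    At 8: go left to 16.
      At 16: go left to 33.
        33 is a leaf — visit 33.
      At 16: no right child.
      Visit 16.
    At 8: no right child.
    Visit 8.
  At 1: no right child.
  Visit 1.
Visit 5.
Full post-order sequence: 19, 7, 36, 17, 32, 26, 33, 16, 8, 1, 5.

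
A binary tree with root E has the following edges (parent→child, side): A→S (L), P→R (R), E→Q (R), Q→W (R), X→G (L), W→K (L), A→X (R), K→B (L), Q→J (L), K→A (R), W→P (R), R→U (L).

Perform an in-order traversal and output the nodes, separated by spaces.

E J Q B K S A G X W P U R

In-order visits the left subtree, then the node, then the right subtree.
At E: no left child.
Visit E.
At E: go right to Q.
  At Q: go left to J.
    J is a leaf — visit J.
  Visit Q.
  At Q: go right to W.
    At W: go left to K.
      At K: go left to B.
        B is a leaf — visit B.
      Visit K.
      At K: go right to A.
        At A: go left to S.
          S is a leaf — visit S.
        Visit A.
        At A: go right to X.
          At X: go left to G.
            G is a leaf — visit G.
          Visit X.
          At X: no right child.
    Visit W.
    At W: go right to P.
      At P: no left child.
      Visit P.
      At P: go right to R.
        At R: go left to U.
          U is a leaf — visit U.
        Visit R.
        At R: no right child.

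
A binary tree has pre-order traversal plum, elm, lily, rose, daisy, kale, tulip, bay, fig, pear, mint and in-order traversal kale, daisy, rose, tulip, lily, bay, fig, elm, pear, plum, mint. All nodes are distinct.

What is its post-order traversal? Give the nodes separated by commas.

kale, daisy, tulip, rose, fig, bay, lily, pear, elm, mint, plum

The first element of pre-order is the root; it splits in-order into left and right subtrees.
Root plum: left subtree has 9 nodes {kale, daisy, rose, tulip, lily, bay, fig, elm, pear}, right has 1 {mint}.
  Root elm: left subtree has 7 nodes {kale, daisy, rose, tulip, lily, bay, fig}, right has 1 {pear}.
    Root lily: left subtree has 4 nodes {kale, daisy, rose, tulip}, right has 2 {bay, fig}.
      Root rose: left subtree has 2 nodes {kale, daisy}, right has 1 {tulip}.
        Root daisy: left subtree has 1 node {kale}, right has 0 { }.
      Root bay: left subtree has 0 nodes { }, right has 1 {fig}.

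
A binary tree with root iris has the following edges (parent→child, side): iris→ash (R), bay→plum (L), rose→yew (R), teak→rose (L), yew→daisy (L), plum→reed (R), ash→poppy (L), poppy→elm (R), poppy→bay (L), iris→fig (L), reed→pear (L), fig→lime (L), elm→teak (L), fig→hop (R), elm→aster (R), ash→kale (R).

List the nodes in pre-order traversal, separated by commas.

Pre-order visits the node, then its left subtree, then its right subtree.
Visit iris.
At iris: go left to fig.
  Visit fig.
  At fig: go left to lime.
    lime is a leaf — visit lime.
  At fig: go right to hop.
    hop is a leaf — visit hop.
At iris: go right to ash.
  Visit ash.
  At ash: go left to poppy.
    Visit poppy.
    At poppy: go left to bay.
      Visit bay.
      At bay: go left to plum.
        Visit plum.
        At plum: no left child.
        At plum: go right to reed.
          Visit reed.
          At reed: go left to pear.
            pear is a leaf — visit pear.
          At reed: no right child.
      At bay: no right child.
    At poppy: go right to elm.
      Visit elm.
      At elm: go left to teak.
        Visit teak.
        At teak: go left to rose.
          Visit rose.
          At rose: no left child.
          At rose: go right to yew.
            Visit yew.
            At yew: go left to daisy.
              daisy is a leaf — visit daisy.
            At yew: no right child.
        At teak: no right child.
      At elm: go right to aster.
        aster is a leaf — visit aster.
  At ash: go right to kale.
    kale is a leaf — visit kale.

iris, fig, lime, hop, ash, poppy, bay, plum, reed, pear, elm, teak, rose, yew, daisy, aster, kale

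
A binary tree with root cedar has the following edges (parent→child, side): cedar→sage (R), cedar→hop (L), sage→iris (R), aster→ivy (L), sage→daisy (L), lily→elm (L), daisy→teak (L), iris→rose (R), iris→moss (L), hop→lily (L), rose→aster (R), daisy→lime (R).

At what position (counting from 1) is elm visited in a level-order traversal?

7

Level-order visits nodes level by level from the root, left to right within each level.
Level 0: cedar
Level 1: hop, sage
Level 2: lily, daisy, iris
Level 3: elm, teak, lime, moss, rose
Level 4: aster
Level 5: ivy
Full level-order sequence: cedar, hop, sage, lily, daisy, iris, elm, teak, lime, moss, rose, aster, ivy.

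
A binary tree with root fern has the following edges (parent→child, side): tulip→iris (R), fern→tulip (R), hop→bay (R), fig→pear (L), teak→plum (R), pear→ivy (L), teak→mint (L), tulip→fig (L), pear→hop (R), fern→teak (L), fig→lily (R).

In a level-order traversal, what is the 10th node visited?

Level-order visits nodes level by level from the root, left to right within each level.
Level 0: fern
Level 1: teak, tulip
Level 2: mint, plum, fig, iris
Level 3: pear, lily
Level 4: ivy, hop
Level 5: bay
Full level-order sequence: fern, teak, tulip, mint, plum, fig, iris, pear, lily, ivy, hop, bay.

ivy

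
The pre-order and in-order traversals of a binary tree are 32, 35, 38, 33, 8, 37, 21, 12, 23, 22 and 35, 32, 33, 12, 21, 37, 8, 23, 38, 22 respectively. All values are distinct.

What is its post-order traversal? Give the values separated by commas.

35, 12, 21, 37, 23, 8, 33, 22, 38, 32

The first element of pre-order is the root; it splits in-order into left and right subtrees.
Root 32: left subtree has 1 node {35}, right has 8 {33, 12, 21, 37, 8, 23, 38, 22}.
  Root 38: left subtree has 6 nodes {33, 12, 21, 37, 8, 23}, right has 1 {22}.
    Root 33: left subtree has 0 nodes { }, right has 5 {12, 21, 37, 8, 23}.
      Root 8: left subtree has 3 nodes {12, 21, 37}, right has 1 {23}.
        Root 37: left subtree has 2 nodes {12, 21}, right has 0 { }.
          Root 21: left subtree has 1 node {12}, right has 0 { }.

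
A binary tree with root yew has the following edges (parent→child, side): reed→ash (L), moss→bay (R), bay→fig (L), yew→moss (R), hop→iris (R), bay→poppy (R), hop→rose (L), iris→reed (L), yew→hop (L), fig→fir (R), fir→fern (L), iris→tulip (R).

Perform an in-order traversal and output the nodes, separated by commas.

rose, hop, ash, reed, iris, tulip, yew, moss, fig, fern, fir, bay, poppy

In-order visits the left subtree, then the node, then the right subtree.
At yew: go left to hop.
  At hop: go left to rose.
    rose is a leaf — visit rose.
  Visit hop.
  At hop: go right to iris.
    At iris: go left to reed.
      At reed: go left to ash.
        ash is a leaf — visit ash.
      Visit reed.
      At reed: no right child.
    Visit iris.
    At iris: go right to tulip.
      tulip is a leaf — visit tulip.
Visit yew.
At yew: go right to moss.
  At moss: no left child.
  Visit moss.
  At moss: go right to bay.
    At bay: go left to fig.
      At fig: no left child.
      Visit fig.
      At fig: go right to fir.
        At fir: go left to fern.
          fern is a leaf — visit fern.
        Visit fir.
        At fir: no right child.
    Visit bay.
    At bay: go right to poppy.
      poppy is a leaf — visit poppy.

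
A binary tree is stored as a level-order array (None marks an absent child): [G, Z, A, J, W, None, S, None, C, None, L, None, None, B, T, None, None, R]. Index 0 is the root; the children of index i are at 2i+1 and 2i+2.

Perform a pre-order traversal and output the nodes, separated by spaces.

G Z J C R W L A S B T

Pre-order visits the node, then its left subtree, then its right subtree.
Visit G.
At G: go left to Z.
  Visit Z.
  At Z: go left to J.
    Visit J.
    At J: no left child.
    At J: go right to C.
      Visit C.
      At C: go left to R.
        R is a leaf — visit R.
      At C: no right child.
  At Z: go right to W.
    Visit W.
    At W: no left child.
    At W: go right to L.
      L is a leaf — visit L.
At G: go right to A.
  Visit A.
  At A: no left child.
  At A: go right to S.
    Visit S.
    At S: go left to B.
      B is a leaf — visit B.
    At S: go right to T.
      T is a leaf — visit T.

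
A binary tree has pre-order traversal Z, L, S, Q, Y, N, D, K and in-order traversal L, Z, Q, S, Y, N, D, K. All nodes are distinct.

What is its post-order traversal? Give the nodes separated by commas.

The first element of pre-order is the root; it splits in-order into left and right subtrees.
Root Z: left subtree has 1 node {L}, right has 6 {Q, S, Y, N, D, K}.
  Root S: left subtree has 1 node {Q}, right has 4 {Y, N, D, K}.
    Root Y: left subtree has 0 nodes { }, right has 3 {N, D, K}.
      Root N: left subtree has 0 nodes { }, right has 2 {D, K}.
        Root D: left subtree has 0 nodes { }, right has 1 {K}.

L, Q, K, D, N, Y, S, Z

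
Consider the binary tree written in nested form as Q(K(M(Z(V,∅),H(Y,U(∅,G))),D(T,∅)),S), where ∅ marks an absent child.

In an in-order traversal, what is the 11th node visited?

Q

In-order visits the left subtree, then the node, then the right subtree.
At Q: go left to K.
  At K: go left to M.
    At M: go left to Z.
      At Z: go left to V.
        V is a leaf — visit V.
      Visit Z.
      At Z: no right child.
    Visit M.
    At M: go right to H.
      At H: go left to Y.
        Y is a leaf — visit Y.
      Visit H.
      At H: go right to U.
        At U: no left child.
        Visit U.
        At U: go right to G.
          G is a leaf — visit G.
  Visit K.
  At K: go right to D.
    At D: go left to T.
      T is a leaf — visit T.
    Visit D.
    At D: no right child.
Visit Q.
At Q: go right to S.
  S is a leaf — visit S.
Full in-order sequence: V, Z, M, Y, H, U, G, K, T, D, Q, S.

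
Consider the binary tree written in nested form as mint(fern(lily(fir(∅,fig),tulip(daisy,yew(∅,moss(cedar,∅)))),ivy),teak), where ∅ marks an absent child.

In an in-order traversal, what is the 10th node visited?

In-order visits the left subtree, then the node, then the right subtree.
At mint: go left to fern.
  At fern: go left to lily.
    At lily: go left to fir.
      At fir: no left child.
      Visit fir.
      At fir: go right to fig.
        fig is a leaf — visit fig.
    Visit lily.
    At lily: go right to tulip.
      At tulip: go left to daisy.
        daisy is a leaf — visit daisy.
      Visit tulip.
      At tulip: go right to yew.
        At yew: no left child.
        Visit yew.
        At yew: go right to moss.
          At moss: go left to cedar.
            cedar is a leaf — visit cedar.
          Visit moss.
          At moss: no right child.
  Visit fern.
  At fern: go right to ivy.
    ivy is a leaf — visit ivy.
Visit mint.
At mint: go right to teak.
  teak is a leaf — visit teak.
Full in-order sequence: fir, fig, lily, daisy, tulip, yew, cedar, moss, fern, ivy, mint, teak.

ivy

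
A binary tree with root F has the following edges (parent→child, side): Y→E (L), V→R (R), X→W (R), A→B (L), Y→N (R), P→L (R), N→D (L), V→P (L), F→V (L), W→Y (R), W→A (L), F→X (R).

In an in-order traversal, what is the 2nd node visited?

In-order visits the left subtree, then the node, then the right subtree.
At F: go left to V.
  At V: go left to P.
    At P: no left child.
    Visit P.
    At P: go right to L.
      L is a leaf — visit L.
  Visit V.
  At V: go right to R.
    R is a leaf — visit R.
Visit F.
At F: go right to X.
  At X: no left child.
  Visit X.
  At X: go right to W.
    At W: go left to A.
      At A: go left to B.
        B is a leaf — visit B.
      Visit A.
      At A: no right child.
    Visit W.
    At W: go right to Y.
      At Y: go left to E.
        E is a leaf — visit E.
      Visit Y.
      At Y: go right to N.
        At N: go left to D.
          D is a leaf — visit D.
        Visit N.
        At N: no right child.
Full in-order sequence: P, L, V, R, F, X, B, A, W, E, Y, D, N.

L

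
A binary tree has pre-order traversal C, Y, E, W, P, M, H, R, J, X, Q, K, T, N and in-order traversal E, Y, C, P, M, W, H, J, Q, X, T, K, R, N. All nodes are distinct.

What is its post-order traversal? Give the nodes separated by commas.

The first element of pre-order is the root; it splits in-order into left and right subtrees.
Root C: left subtree has 2 nodes {E, Y}, right has 11 {P, M, W, H, J, Q, X, T, K, R, N}.
  Root Y: left subtree has 1 node {E}, right has 0 { }.
  Root W: left subtree has 2 nodes {P, M}, right has 8 {H, J, Q, X, T, K, R, N}.
    Root P: left subtree has 0 nodes { }, right has 1 {M}.
    Root H: left subtree has 0 nodes { }, right has 7 {J, Q, X, T, K, R, N}.
      Root R: left subtree has 5 nodes {J, Q, X, T, K}, right has 1 {N}.
        Root J: left subtree has 0 nodes { }, right has 4 {Q, X, T, K}.
          Root X: left subtree has 1 node {Q}, right has 2 {T, K}.
            Root K: left subtree has 1 node {T}, right has 0 { }.

E, Y, M, P, Q, T, K, X, J, N, R, H, W, C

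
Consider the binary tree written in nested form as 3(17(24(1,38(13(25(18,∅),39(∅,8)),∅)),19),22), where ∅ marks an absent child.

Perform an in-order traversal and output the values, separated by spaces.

1 24 18 25 13 39 8 38 17 19 3 22

In-order visits the left subtree, then the node, then the right subtree.
At 3: go left to 17.
  At 17: go left to 24.
    At 24: go left to 1.
      1 is a leaf — visit 1.
    Visit 24.
    At 24: go right to 38.
      At 38: go left to 13.
        At 13: go left to 25.
          At 25: go left to 18.
            18 is a leaf — visit 18.
          Visit 25.
          At 25: no right child.
        Visit 13.
        At 13: go right to 39.
          At 39: no left child.
          Visit 39.
          At 39: go right to 8.
            8 is a leaf — visit 8.
      Visit 38.
      At 38: no right child.
  Visit 17.
  At 17: go right to 19.
    19 is a leaf — visit 19.
Visit 3.
At 3: go right to 22.
  22 is a leaf — visit 22.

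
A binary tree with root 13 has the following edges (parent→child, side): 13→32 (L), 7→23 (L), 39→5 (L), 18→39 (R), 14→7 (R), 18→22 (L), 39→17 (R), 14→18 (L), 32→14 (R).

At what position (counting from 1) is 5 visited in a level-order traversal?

Level-order visits nodes level by level from the root, left to right within each level.
Level 0: 13
Level 1: 32
Level 2: 14
Level 3: 18, 7
Level 4: 22, 39, 23
Level 5: 5, 17
Full level-order sequence: 13, 32, 14, 18, 7, 22, 39, 23, 5, 17.

9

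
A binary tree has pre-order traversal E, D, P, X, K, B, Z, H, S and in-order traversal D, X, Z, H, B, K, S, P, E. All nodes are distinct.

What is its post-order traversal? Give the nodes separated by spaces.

H Z B S K X P D E

The first element of pre-order is the root; it splits in-order into left and right subtrees.
Root E: left subtree has 8 nodes {D, X, Z, H, B, K, S, P}, right has 0 { }.
  Root D: left subtree has 0 nodes { }, right has 7 {X, Z, H, B, K, S, P}.
    Root P: left subtree has 6 nodes {X, Z, H, B, K, S}, right has 0 { }.
      Root X: left subtree has 0 nodes { }, right has 5 {Z, H, B, K, S}.
        Root K: left subtree has 3 nodes {Z, H, B}, right has 1 {S}.
          Root B: left subtree has 2 nodes {Z, H}, right has 0 { }.
            Root Z: left subtree has 0 nodes { }, right has 1 {H}.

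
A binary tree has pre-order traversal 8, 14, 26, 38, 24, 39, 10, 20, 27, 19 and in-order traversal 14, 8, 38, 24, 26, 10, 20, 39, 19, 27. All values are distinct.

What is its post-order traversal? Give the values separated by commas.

The first element of pre-order is the root; it splits in-order into left and right subtrees.
Root 8: left subtree has 1 node {14}, right has 8 {38, 24, 26, 10, 20, 39, 19, 27}.
  Root 26: left subtree has 2 nodes {38, 24}, right has 5 {10, 20, 39, 19, 27}.
    Root 38: left subtree has 0 nodes { }, right has 1 {24}.
    Root 39: left subtree has 2 nodes {10, 20}, right has 2 {19, 27}.
      Root 10: left subtree has 0 nodes { }, right has 1 {20}.
      Root 27: left subtree has 1 node {19}, right has 0 { }.

14, 24, 38, 20, 10, 19, 27, 39, 26, 8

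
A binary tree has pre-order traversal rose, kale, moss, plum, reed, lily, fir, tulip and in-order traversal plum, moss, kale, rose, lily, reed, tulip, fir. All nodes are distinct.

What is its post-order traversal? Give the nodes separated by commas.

plum, moss, kale, lily, tulip, fir, reed, rose

The first element of pre-order is the root; it splits in-order into left and right subtrees.
Root rose: left subtree has 3 nodes {plum, moss, kale}, right has 4 {lily, reed, tulip, fir}.
  Root kale: left subtree has 2 nodes {plum, moss}, right has 0 { }.
    Root moss: left subtree has 1 node {plum}, right has 0 { }.
  Root reed: left subtree has 1 node {lily}, right has 2 {tulip, fir}.
    Root fir: left subtree has 1 node {tulip}, right has 0 { }.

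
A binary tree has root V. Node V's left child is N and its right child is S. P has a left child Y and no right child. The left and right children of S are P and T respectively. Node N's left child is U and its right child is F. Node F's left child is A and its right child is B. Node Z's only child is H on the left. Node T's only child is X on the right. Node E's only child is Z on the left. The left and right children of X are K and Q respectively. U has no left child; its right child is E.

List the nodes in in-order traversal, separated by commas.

U, H, Z, E, N, A, F, B, V, Y, P, S, T, K, X, Q

In-order visits the left subtree, then the node, then the right subtree.
At V: go left to N.
  At N: go left to U.
    At U: no left child.
    Visit U.
    At U: go right to E.
      At E: go left to Z.
        At Z: go left to H.
          H is a leaf — visit H.
        Visit Z.
        At Z: no right child.
      Visit E.
      At E: no right child.
  Visit N.
  At N: go right to F.
    At F: go left to A.
      A is a leaf — visit A.
    Visit F.
    At F: go right to B.
      B is a leaf — visit B.
Visit V.
At V: go right to S.
  At S: go left to P.
    At P: go left to Y.
      Y is a leaf — visit Y.
    Visit P.
    At P: no right child.
  Visit S.
  At S: go right to T.
    At T: no left child.
    Visit T.
    At T: go right to X.
      At X: go left to K.
        K is a leaf — visit K.
      Visit X.
      At X: go right to Q.
        Q is a leaf — visit Q.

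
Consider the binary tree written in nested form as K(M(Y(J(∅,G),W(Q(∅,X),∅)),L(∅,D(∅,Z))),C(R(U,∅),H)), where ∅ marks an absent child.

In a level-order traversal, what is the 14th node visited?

Z

Level-order visits nodes level by level from the root, left to right within each level.
Level 0: K
Level 1: M, C
Level 2: Y, L, R, H
Level 3: J, W, D, U
Level 4: G, Q, Z
Level 5: X
Full level-order sequence: K, M, C, Y, L, R, H, J, W, D, U, G, Q, Z, X.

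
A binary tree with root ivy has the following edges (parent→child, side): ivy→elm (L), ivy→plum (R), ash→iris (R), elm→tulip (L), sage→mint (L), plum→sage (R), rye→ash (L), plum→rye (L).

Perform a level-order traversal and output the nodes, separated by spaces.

ivy elm plum tulip rye sage ash mint iris

Level-order visits nodes level by level from the root, left to right within each level.
Level 0: ivy
Level 1: elm, plum
Level 2: tulip, rye, sage
Level 3: ash, mint
Level 4: iris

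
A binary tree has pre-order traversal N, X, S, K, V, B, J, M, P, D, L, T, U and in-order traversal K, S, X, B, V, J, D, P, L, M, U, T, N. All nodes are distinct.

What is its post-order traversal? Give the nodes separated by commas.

K, S, B, D, L, P, U, T, M, J, V, X, N

The first element of pre-order is the root; it splits in-order into left and right subtrees.
Root N: left subtree has 12 nodes {K, S, X, B, V, J, D, P, L, M, U, T}, right has 0 { }.
  Root X: left subtree has 2 nodes {K, S}, right has 9 {B, V, J, D, P, L, M, U, T}.
    Root S: left subtree has 1 node {K}, right has 0 { }.
    Root V: left subtree has 1 node {B}, right has 7 {J, D, P, L, M, U, T}.
      Root J: left subtree has 0 nodes { }, right has 6 {D, P, L, M, U, T}.
        Root M: left subtree has 3 nodes {D, P, L}, right has 2 {U, T}.
          Root P: left subtree has 1 node {D}, right has 1 {L}.
          Root T: left subtree has 1 node {U}, right has 0 { }.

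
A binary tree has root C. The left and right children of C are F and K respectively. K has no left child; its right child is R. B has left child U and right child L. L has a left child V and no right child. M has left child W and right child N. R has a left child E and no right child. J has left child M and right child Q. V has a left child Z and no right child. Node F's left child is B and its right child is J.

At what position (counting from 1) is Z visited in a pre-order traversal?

7

Pre-order visits the node, then its left subtree, then its right subtree.
Visit C.
At C: go left to F.
  Visit F.
  At F: go left to B.
    Visit B.
    At B: go left to U.
      U is a leaf — visit U.
    At B: go right to L.
      Visit L.
      At L: go left to V.
        Visit V.
        At V: go left to Z.
          Z is a leaf — visit Z.
        At V: no right child.
      At L: no right child.
  At F: go right to J.
    Visit J.
    At J: go left to M.
      Visit M.
      At M: go left to W.
        W is a leaf — visit W.
      At M: go right to N.
        N is a leaf — visit N.
    At J: go right to Q.
      Q is a leaf — visit Q.
At C: go right to K.
  Visit K.
  At K: no left child.
  At K: go right to R.
    Visit R.
    At R: go left to E.
      E is a leaf — visit E.
    At R: no right child.
Full pre-order sequence: C, F, B, U, L, V, Z, J, M, W, N, Q, K, R, E.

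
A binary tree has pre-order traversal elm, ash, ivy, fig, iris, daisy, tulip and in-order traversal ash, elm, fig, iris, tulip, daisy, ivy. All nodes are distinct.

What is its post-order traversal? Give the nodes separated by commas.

ash, tulip, daisy, iris, fig, ivy, elm

The first element of pre-order is the root; it splits in-order into left and right subtrees.
Root elm: left subtree has 1 node {ash}, right has 5 {fig, iris, tulip, daisy, ivy}.
  Root ivy: left subtree has 4 nodes {fig, iris, tulip, daisy}, right has 0 { }.
    Root fig: left subtree has 0 nodes { }, right has 3 {iris, tulip, daisy}.
      Root iris: left subtree has 0 nodes { }, right has 2 {tulip, daisy}.
        Root daisy: left subtree has 1 node {tulip}, right has 0 { }.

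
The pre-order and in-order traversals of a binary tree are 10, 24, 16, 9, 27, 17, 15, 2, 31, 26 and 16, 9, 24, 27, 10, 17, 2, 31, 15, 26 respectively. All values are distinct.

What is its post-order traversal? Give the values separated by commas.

The first element of pre-order is the root; it splits in-order into left and right subtrees.
Root 10: left subtree has 4 nodes {16, 9, 24, 27}, right has 5 {17, 2, 31, 15, 26}.
  Root 24: left subtree has 2 nodes {16, 9}, right has 1 {27}.
    Root 16: left subtree has 0 nodes { }, right has 1 {9}.
  Root 17: left subtree has 0 nodes { }, right has 4 {2, 31, 15, 26}.
    Root 15: left subtree has 2 nodes {2, 31}, right has 1 {26}.
      Root 2: left subtree has 0 nodes { }, right has 1 {31}.

9, 16, 27, 24, 31, 2, 26, 15, 17, 10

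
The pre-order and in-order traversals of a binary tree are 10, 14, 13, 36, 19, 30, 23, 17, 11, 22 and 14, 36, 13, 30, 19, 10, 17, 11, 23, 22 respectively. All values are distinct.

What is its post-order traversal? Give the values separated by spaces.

The first element of pre-order is the root; it splits in-order into left and right subtrees.
Root 10: left subtree has 5 nodes {14, 36, 13, 30, 19}, right has 4 {17, 11, 23, 22}.
  Root 14: left subtree has 0 nodes { }, right has 4 {36, 13, 30, 19}.
    Root 13: left subtree has 1 node {36}, right has 2 {30, 19}.
      Root 19: left subtree has 1 node {30}, right has 0 { }.
  Root 23: left subtree has 2 nodes {17, 11}, right has 1 {22}.
    Root 17: left subtree has 0 nodes { }, right has 1 {11}.

36 30 19 13 14 11 17 22 23 10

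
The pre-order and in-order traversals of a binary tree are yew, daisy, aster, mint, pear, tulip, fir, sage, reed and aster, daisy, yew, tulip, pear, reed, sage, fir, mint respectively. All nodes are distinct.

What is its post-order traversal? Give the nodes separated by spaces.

The first element of pre-order is the root; it splits in-order into left and right subtrees.
Root yew: left subtree has 2 nodes {aster, daisy}, right has 6 {tulip, pear, reed, sage, fir, mint}.
  Root daisy: left subtree has 1 node {aster}, right has 0 { }.
  Root mint: left subtree has 5 nodes {tulip, pear, reed, sage, fir}, right has 0 { }.
    Root pear: left subtree has 1 node {tulip}, right has 3 {reed, sage, fir}.
      Root fir: left subtree has 2 nodes {reed, sage}, right has 0 { }.
        Root sage: left subtree has 1 node {reed}, right has 0 { }.

aster daisy tulip reed sage fir pear mint yew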